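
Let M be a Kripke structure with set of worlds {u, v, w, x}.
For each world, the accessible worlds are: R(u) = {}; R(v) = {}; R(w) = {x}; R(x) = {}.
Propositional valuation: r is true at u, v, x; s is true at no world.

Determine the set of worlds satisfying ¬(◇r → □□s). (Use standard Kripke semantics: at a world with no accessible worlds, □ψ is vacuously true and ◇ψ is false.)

Let φ = ¬(◇r → □□s). Evaluate φ at each world:
  u (successors ∅): φ is false.
  v (successors ∅): φ is false.
  w (successors {x}): φ is false.
  x (successors ∅): φ is false.
For instance, at w:
  At w: ◇r → □□s is true, so ¬(◇r → □□s) is false.
    At w: ◇r is true, □□s is true, so ◇r → □□s is true.
      At w: ◇r requires r at some successor in {x}.
        r holds at x, so ◇r is true at w.
      At w: □□s requires □s at every successor {x}.
        At x: □s is true.
      So □□s is true at w.
Satisfying worlds: none.

none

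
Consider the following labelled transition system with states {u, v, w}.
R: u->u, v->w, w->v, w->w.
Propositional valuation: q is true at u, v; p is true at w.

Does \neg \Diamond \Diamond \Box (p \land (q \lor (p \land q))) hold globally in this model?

Recall that \Box ψ holds at a world iff ψ holds at every accessible world, and \Diamond ψ holds iff ψ holds at some accessible world.
Let φ = \neg \Diamond \Diamond \Box (p \land (q \lor (p \land q))). Evaluate φ at each world:
  u (successors {u}): φ is true.
  v (successors {w}): φ is true.
  w (successors {v, w}): φ is true.
For instance, at u:
  At u: \Diamond \Diamond \Box (p \land (q \lor (p \land q))) is false, so \neg \Diamond \Diamond \Box (p \land (q \lor (p \land q))) is true.
    At u: \Diamond \Diamond \Box (p \land (q \lor (p \land q))) requires \Diamond \Box (p \land (q \lor (p \land q))) at some successor in {u}.
      At u: \Diamond \Box (p \land (q \lor (p \land q))) is false.
    So \Diamond \Diamond \Box (p \land (q \lor (p \land q))) is false at u.

Yes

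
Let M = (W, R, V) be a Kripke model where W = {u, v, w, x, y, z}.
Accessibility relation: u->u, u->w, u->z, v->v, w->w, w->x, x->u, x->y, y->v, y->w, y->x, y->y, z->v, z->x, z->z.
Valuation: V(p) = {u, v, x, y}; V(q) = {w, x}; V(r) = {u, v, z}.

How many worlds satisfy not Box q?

Let φ = not Box q. Evaluate φ at each world:
  u (successors {u, w, z}): φ is true.
  v (successors {v}): φ is true.
  w (successors {w, x}): φ is false.
  x (successors {u, y}): φ is true.
  y (successors {v, w, x, y}): φ is true.
  z (successors {v, x, z}): φ is true.
For instance, at y:
  At y: Box q is false, so not Box q is true.
    At y: Box q requires q at every successor {v, w, x, y}.
      q fails at v, so Box q is false at y.
Satisfying worlds: {u, v, x, y, z}

5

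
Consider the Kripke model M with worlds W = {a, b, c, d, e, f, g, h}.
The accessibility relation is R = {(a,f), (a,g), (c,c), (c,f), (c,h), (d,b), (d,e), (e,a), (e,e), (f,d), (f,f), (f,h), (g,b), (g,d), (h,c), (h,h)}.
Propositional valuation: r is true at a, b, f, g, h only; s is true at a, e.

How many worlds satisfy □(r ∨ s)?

4

Let φ = □(r ∨ s). Evaluate φ at each world:
  a (successors {f, g}): φ is true.
  b (successors ∅): φ is true.
  c (successors {c, f, h}): φ is false.
  d (successors {b, e}): φ is true.
  e (successors {a, e}): φ is true.
  f (successors {d, f, h}): φ is false.
  g (successors {b, d}): φ is false.
  h (successors {c, h}): φ is false.
For instance, at f:
  At f: □(r ∨ s) requires r ∨ s at every successor {d, f, h}.
    r ∨ s fails at d, so □(r ∨ s) is false at f.
Satisfying worlds: {a, b, d, e}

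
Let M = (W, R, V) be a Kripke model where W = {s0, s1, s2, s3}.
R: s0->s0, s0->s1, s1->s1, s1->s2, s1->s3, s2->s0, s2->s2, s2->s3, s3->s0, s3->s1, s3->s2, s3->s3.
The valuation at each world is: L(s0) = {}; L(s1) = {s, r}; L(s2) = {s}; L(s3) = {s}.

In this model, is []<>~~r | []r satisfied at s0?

Yes

At s0: []<>~~r is true, []r is false, so []<>~~r | []r is true.
  At s0: []<>~~r requires <>~~r at every successor {s0, s1}.
      At s0: <>~~r requires ~~r at some successor in {s0, s1}.
        ~~r holds at s1, so <>~~r is true at s0.
      At s1: <>~~r requires ~~r at some successor in {s1, s2, s3}.
        ~~r holds at s1, so <>~~r is true at s1.
  So []<>~~r is true at s0.
  At s0: []r requires r at every successor {s0, s1}.
    r fails at s0, so []r is false at s0.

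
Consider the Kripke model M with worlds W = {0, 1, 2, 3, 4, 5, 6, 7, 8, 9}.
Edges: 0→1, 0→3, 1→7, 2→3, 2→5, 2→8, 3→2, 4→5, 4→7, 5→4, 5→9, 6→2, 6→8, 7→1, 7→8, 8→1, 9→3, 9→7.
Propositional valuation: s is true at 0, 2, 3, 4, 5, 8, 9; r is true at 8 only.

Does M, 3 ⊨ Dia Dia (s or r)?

Yes

At 3: Dia Dia (s or r) requires Dia (s or r) at some successor in {2}.
  Dia (s or r) holds at 2, so Dia Dia (s or r) is true at 3.
    At 2: Dia (s or r) requires s or r at some successor in {3, 5, 8}.
      s or r holds at 3, so Dia (s or r) is true at 2.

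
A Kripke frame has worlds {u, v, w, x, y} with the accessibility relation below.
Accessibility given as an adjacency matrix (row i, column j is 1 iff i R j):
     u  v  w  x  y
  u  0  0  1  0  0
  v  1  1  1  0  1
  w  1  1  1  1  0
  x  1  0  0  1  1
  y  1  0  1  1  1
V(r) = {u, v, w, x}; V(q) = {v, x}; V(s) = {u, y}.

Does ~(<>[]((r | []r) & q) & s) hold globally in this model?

Yes

Recall that []ψ holds at a world iff ψ holds at every accessible world, and <>ψ holds iff ψ holds at some accessible world.
Let φ = ~(<>[]((r | []r) & q) & s). Evaluate φ at each world:
  u (successors {w}): φ is true.
  v (successors {u, v, w, y}): φ is true.
  w (successors {u, v, w, x}): φ is true.
  x (successors {u, x, y}): φ is true.
  y (successors {u, w, x, y}): φ is true.
For instance, at y:
  At y: <>[]((r | []r) & q) & s is false, so ~(<>[]((r | []r) & q) & s) is true.
    At y: <>[]((r | []r) & q) is false, s is true, so <>[]((r | []r) & q) & s is false.
      At y: <>[]((r | []r) & q) requires []((r | []r) & q) at some successor in {u, w, x, y}.
        At u: []((r | []r) & q) is false.
        At w: []((r | []r) & q) is false.
        At x: []((r | []r) & q) is false.
        At y: []((r | []r) & q) is false.
      So <>[]((r | []r) & q) is false at y.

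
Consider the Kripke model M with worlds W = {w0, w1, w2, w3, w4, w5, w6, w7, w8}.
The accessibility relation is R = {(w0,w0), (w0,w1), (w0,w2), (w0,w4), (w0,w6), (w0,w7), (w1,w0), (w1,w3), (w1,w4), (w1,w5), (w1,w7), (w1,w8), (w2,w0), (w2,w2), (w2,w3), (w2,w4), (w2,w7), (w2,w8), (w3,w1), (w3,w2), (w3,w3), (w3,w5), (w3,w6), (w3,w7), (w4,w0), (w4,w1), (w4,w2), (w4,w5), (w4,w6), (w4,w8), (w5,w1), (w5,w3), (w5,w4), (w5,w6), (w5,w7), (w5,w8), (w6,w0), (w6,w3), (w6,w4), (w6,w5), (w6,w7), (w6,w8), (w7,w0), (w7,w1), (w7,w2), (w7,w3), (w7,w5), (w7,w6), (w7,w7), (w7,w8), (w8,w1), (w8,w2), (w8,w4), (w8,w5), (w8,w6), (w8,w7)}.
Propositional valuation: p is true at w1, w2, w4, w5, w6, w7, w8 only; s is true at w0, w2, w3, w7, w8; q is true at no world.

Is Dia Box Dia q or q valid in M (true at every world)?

No

Recall that Box ψ holds at a world iff ψ holds at every accessible world, and Dia ψ holds iff ψ holds at some accessible world.
Let φ = Dia Box Dia q or q. Evaluate φ at each world:
  w0 (successors {w0, w1, w2, w4, w6, w7}): φ is false.
  w1 (successors {w0, w3, w4, w5, w7, w8}): φ is false.
  w2 (successors {w0, w2, w3, w4, w7, w8}): φ is false.
  w3 (successors {w1, w2, w3, w5, w6, w7}): φ is false.
  w4 (successors {w0, w1, w2, w5, w6, w8}): φ is false.
  w5 (successors {w1, w3, w4, w6, w7, w8}): φ is false.
  w6 (successors {w0, w3, w4, w5, w7, w8}): φ is false.
  w7 (successors {w0, w1, w2, w3, w5, w6, w7, w8}): φ is false.
  w8 (successors {w1, w2, w4, w5, w6, w7}): φ is false.
Detail at w0 (counterexample):
  At w0: Dia Box Dia q is false, q is false, so Dia Box Dia q or q is false.
    At w0: Dia Box Dia q requires Box Dia q at some successor in {w0, w1, w2, w4, w6, w7}.
      At w0: Box Dia q is false.
      At w1: Box Dia q is false.
      At w2: Box Dia q is false.
      At w4: Box Dia q is false.
      At w6: Box Dia q is false.
      At w7: Box Dia q is false.
    So Dia Box Dia q is false at w0.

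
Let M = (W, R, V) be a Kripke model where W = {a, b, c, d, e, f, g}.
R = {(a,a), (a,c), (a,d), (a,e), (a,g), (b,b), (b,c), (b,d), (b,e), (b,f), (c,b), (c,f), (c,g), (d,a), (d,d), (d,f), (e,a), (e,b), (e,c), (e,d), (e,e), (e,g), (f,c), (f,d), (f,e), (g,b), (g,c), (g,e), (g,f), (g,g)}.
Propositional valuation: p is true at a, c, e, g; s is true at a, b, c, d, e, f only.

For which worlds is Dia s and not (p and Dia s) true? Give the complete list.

b, d, f

Recall that Dia ψ holds at a world iff ψ holds at some accessible world.
Let φ = Dia s and not (p and Dia s). Evaluate φ at each world:
  a (successors {a, c, d, e, g}): φ is false.
  b (successors {b, c, d, e, f}): φ is true.
  c (successors {b, f, g}): φ is false.
  d (successors {a, d, f}): φ is true.
  e (successors {a, b, c, d, e, g}): φ is false.
  f (successors {c, d, e}): φ is true.
  g (successors {b, c, e, f, g}): φ is false.
For instance, at b:
  At b: Dia s is true, not (p and Dia s) is true, so Dia s and not (p and Dia s) is true.
    At b: Dia s requires s at some successor in {b, c, d, e, f}.
      s holds at b, so Dia s is true at b.
    At b: p and Dia s is false, so not (p and Dia s) is true.
      At b: p is false, Dia s is true, so p and Dia s is false.
Satisfying worlds: {b, d, f}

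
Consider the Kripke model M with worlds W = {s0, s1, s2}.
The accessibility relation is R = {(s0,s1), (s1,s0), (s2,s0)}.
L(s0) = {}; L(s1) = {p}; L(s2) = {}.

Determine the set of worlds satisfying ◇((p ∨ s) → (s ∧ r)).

Let φ = ◇((p ∨ s) → (s ∧ r)). Evaluate φ at each world:
  s0 (successors {s1}): φ is false.
  s1 (successors {s0}): φ is true.
  s2 (successors {s0}): φ is true.
For instance, at s1:
  At s1: ◇((p ∨ s) → (s ∧ r)) requires (p ∨ s) → (s ∧ r) at some successor in {s0}.
    (p ∨ s) → (s ∧ r) holds at s0, so ◇((p ∨ s) → (s ∧ r)) is true at s1.
Satisfying worlds: {s1, s2}

s1, s2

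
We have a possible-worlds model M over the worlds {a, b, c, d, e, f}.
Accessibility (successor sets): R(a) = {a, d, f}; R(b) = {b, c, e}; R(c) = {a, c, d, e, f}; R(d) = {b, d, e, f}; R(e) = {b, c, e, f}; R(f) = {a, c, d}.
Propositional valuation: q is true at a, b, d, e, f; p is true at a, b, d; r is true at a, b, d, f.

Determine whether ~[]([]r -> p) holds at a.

No

Recall that []ψ holds at a world iff ψ holds at every accessible world, and <>ψ holds iff ψ holds at some accessible world.
At a: []([]r -> p) is true, so ~[]([]r -> p) is false.
  At a: []([]r -> p) requires []r -> p at every successor {a, d, f}.
      At a: []r is true, p is true, so []r -> p is true.
      At d: []r is false, p is true, so []r -> p is true.
      At f: []r is false, p is false, so []r -> p is true.
  So []([]r -> p) is true at a.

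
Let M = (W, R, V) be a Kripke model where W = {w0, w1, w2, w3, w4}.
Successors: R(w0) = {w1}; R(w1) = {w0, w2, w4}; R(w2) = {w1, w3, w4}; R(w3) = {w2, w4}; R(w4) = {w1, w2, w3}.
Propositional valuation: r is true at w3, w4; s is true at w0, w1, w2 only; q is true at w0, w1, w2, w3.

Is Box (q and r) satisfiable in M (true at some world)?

Recall that Box ψ holds at a world iff ψ holds at every accessible world, and Dia ψ holds iff ψ holds at some accessible world.
Let φ = Box (q and r). Evaluate φ at each world:
  w0 (successors {w1}): φ is false.
  w1 (successors {w0, w2, w4}): φ is false.
  w2 (successors {w1, w3, w4}): φ is false.
  w3 (successors {w2, w4}): φ is false.
  w4 (successors {w1, w2, w3}): φ is false.
For instance, at w3:
  At w3: Box (q and r) requires q and r at every successor {w2, w4}.
    q and r fails at w2, so Box (q and r) is false at w3.

No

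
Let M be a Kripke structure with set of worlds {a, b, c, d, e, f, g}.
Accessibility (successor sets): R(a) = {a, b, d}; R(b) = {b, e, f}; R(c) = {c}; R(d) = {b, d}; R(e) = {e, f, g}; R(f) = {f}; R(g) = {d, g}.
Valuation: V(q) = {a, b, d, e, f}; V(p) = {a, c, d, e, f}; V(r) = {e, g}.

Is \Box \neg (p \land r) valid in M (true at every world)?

Let φ = \Box \neg (p \land r). Evaluate φ at each world:
  a (successors {a, b, d}): φ is true.
  b (successors {b, e, f}): φ is false.
  c (successors {c}): φ is true.
  d (successors {b, d}): φ is true.
  e (successors {e, f, g}): φ is false.
  f (successors {f}): φ is true.
  g (successors {d, g}): φ is true.
Detail at b (counterexample):
  At b: \Box \neg (p \land r) requires \neg (p \land r) at every successor {b, e, f}.
    \neg (p \land r) fails at e, so \Box \neg (p \land r) is false at b.

No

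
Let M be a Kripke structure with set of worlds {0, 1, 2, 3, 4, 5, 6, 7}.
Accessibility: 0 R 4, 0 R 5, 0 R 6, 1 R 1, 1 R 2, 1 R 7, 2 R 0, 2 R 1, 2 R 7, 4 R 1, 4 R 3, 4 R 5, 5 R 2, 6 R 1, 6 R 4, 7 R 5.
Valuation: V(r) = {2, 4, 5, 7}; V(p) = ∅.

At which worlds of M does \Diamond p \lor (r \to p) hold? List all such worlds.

Recall that \Diamond ψ holds at a world iff ψ holds at some accessible world.
Let φ = \Diamond p \lor (r \to p). Evaluate φ at each world:
  0 (successors {4, 5, 6}): φ is true.
  1 (successors {1, 2, 7}): φ is true.
  2 (successors {0, 1, 7}): φ is false.
  3 (successors ∅): φ is true.
  4 (successors {1, 3, 5}): φ is false.
  5 (successors {2}): φ is false.
  6 (successors {1, 4}): φ is true.
  7 (successors {5}): φ is false.
For instance, at 2:
  At 2: \Diamond p is false, r \to p is false, so \Diamond p \lor (r \to p) is false.
    At 2: \Diamond p requires p at some successor in {0, 1, 7}.
      At 0: p is false.
      At 1: p is false.
      At 7: p is false.
    So \Diamond p is false at 2.
Satisfying worlds: {0, 1, 3, 6}

0, 1, 3, 6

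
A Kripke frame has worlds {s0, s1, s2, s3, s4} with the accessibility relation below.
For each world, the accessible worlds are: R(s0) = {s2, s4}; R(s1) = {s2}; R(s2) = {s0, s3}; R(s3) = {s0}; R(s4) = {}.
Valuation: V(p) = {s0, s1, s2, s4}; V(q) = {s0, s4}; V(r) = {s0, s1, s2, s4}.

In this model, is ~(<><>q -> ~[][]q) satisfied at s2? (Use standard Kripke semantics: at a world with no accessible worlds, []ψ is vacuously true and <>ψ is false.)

Recall that []ψ holds at a world iff ψ holds at every accessible world, and <>ψ holds iff ψ holds at some accessible world.
At s2: <><>q -> ~[][]q is true, so ~(<><>q -> ~[][]q) is false.
  At s2: <><>q is true, ~[][]q is true, so <><>q -> ~[][]q is true.
    At s2: <><>q requires <>q at some successor in {s0, s3}.
      <>q holds at s0, so <><>q is true at s2.
    At s2: [][]q is false, so ~[][]q is true.
      At s2: [][]q requires []q at every successor {s0, s3}.
        []q fails at s0, so [][]q is false at s2.

No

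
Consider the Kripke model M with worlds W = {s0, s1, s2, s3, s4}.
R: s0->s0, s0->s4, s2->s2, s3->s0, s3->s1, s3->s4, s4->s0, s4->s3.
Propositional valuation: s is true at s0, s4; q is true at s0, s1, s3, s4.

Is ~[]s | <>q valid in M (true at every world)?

No

Let φ = ~[]s | <>q. Evaluate φ at each world:
  s0 (successors {s0, s4}): φ is true.
  s1 (successors ∅): φ is false.
  s2 (successors {s2}): φ is true.
  s3 (successors {s0, s1, s4}): φ is true.
  s4 (successors {s0, s3}): φ is true.
Detail at s1 (counterexample):
  At s1: ~[]s is false, <>q is false, so ~[]s | <>q is false.
    At s1: []s is true, so ~[]s is false.
      At s1: no accessible worlds, so []s holds vacuously.
    At s1: no accessible worlds, so <>q is false.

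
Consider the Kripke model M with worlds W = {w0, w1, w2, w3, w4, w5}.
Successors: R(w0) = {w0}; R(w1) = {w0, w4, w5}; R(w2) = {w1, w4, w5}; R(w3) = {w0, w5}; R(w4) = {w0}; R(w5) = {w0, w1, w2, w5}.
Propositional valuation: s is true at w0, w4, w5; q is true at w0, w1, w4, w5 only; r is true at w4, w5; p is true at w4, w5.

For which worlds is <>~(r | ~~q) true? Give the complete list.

w5

Let φ = <>~(r | ~~q). Evaluate φ at each world:
  w0 (successors {w0}): φ is false.
  w1 (successors {w0, w4, w5}): φ is false.
  w2 (successors {w1, w4, w5}): φ is false.
  w3 (successors {w0, w5}): φ is false.
  w4 (successors {w0}): φ is false.
  w5 (successors {w0, w1, w2, w5}): φ is true.
For instance, at w0:
  At w0: <>~(r | ~~q) requires ~(r | ~~q) at some successor in {w0}.
    At w0: ~(r | ~~q) is false.
  So <>~(r | ~~q) is false at w0.
Satisfying worlds: {w5}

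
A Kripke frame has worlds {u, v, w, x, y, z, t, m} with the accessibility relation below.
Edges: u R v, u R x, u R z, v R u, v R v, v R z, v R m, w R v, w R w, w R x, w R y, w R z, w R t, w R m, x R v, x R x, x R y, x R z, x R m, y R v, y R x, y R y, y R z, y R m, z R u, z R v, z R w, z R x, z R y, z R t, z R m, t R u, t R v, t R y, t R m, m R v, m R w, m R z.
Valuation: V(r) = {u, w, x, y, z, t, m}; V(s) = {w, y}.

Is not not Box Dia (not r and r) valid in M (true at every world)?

No

Recall that Box ψ holds at a world iff ψ holds at every accessible world, and Dia ψ holds iff ψ holds at some accessible world.
Let φ = not not Box Dia (not r and r). Evaluate φ at each world:
  u (successors {v, x, z}): φ is false.
  v (successors {u, v, z, m}): φ is false.
  w (successors {v, w, x, y, z, t, m}): φ is false.
  x (successors {v, x, y, z, m}): φ is false.
  y (successors {v, x, y, z, m}): φ is false.
  z (successors {u, v, w, x, y, t, m}): φ is false.
  t (successors {u, v, y, m}): φ is false.
  m (successors {v, w, z}): φ is false.
Detail at u (counterexample):
  At u: not Box Dia (not r and r) is true, so not not Box Dia (not r and r) is false.
    At u: Box Dia (not r and r) is false, so not Box Dia (not r and r) is true.
      At u: Box Dia (not r and r) requires Dia (not r and r) at every successor {v, x, z}.
        Dia (not r and r) fails at v, so Box Dia (not r and r) is false at u.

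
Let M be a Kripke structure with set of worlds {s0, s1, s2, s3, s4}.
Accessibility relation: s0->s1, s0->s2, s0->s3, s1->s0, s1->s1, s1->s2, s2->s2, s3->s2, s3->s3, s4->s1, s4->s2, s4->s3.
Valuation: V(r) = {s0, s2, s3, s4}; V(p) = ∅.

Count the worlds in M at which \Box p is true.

0

Let φ = \Box p. Evaluate φ at each world:
  s0 (successors {s1, s2, s3}): φ is false.
  s1 (successors {s0, s1, s2}): φ is false.
  s2 (successors {s2}): φ is false.
  s3 (successors {s2, s3}): φ is false.
  s4 (successors {s1, s2, s3}): φ is false.
For instance, at s3:
  At s3: \Box p requires p at every successor {s2, s3}.
    p fails at s2, so \Box p is false at s3.
Satisfying worlds: none.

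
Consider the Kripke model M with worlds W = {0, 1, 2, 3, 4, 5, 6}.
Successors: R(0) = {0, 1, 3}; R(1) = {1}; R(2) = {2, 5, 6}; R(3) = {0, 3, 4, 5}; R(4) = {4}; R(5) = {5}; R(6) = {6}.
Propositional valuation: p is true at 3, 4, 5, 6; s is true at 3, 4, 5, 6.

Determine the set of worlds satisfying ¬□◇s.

0, 1

Let φ = ¬□◇s. Evaluate φ at each world:
  0 (successors {0, 1, 3}): φ is true.
  1 (successors {1}): φ is true.
  2 (successors {2, 5, 6}): φ is false.
  3 (successors {0, 3, 4, 5}): φ is false.
  4 (successors {4}): φ is false.
  5 (successors {5}): φ is false.
  6 (successors {6}): φ is false.
For instance, at 1:
  At 1: □◇s is false, so ¬□◇s is true.
    At 1: □◇s requires ◇s at every successor {1}.
      ◇s fails at 1, so □◇s is false at 1.
Satisfying worlds: {0, 1}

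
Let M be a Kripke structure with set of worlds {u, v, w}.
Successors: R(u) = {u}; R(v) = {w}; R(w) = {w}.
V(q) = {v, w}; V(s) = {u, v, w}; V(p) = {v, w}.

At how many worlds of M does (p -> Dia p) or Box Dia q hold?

Let φ = (p -> Dia p) or Box Dia q. Evaluate φ at each world:
  u (successors {u}): φ is true.
  v (successors {w}): φ is true.
  w (successors {w}): φ is true.
For instance, at w:
  At w: p -> Dia p is true, Box Dia q is true, so (p -> Dia p) or Box Dia q is true.
    At w: p is true, Dia p is true, so p -> Dia p is true.
      At w: Dia p requires p at some successor in {w}.
        p holds at w, so Dia p is true at w.
    At w: Box Dia q requires Dia q at every successor {w}.
      At w: Dia q is true.
    So Box Dia q is true at w.
Satisfying worlds: {u, v, w}

3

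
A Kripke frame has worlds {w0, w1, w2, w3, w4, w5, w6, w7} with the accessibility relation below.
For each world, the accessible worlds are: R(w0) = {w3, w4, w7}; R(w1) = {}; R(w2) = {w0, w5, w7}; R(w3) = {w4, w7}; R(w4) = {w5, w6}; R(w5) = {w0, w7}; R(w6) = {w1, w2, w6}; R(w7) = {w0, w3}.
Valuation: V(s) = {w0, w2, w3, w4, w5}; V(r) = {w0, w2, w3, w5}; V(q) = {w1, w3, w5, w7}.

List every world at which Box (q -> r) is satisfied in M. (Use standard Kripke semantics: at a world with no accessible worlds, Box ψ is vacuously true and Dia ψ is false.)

Let φ = Box (q -> r). Evaluate φ at each world:
  w0 (successors {w3, w4, w7}): φ is false.
  w1 (successors ∅): φ is true.
  w2 (successors {w0, w5, w7}): φ is false.
  w3 (successors {w4, w7}): φ is false.
  w4 (successors {w5, w6}): φ is true.
  w5 (successors {w0, w7}): φ is false.
  w6 (successors {w1, w2, w6}): φ is false.
  w7 (successors {w0, w3}): φ is true.
For instance, at w6:
  At w6: Box (q -> r) requires q -> r at every successor {w1, w2, w6}.
    q -> r fails at w1, so Box (q -> r) is false at w6.
Satisfying worlds: {w1, w4, w7}

w1, w4, w7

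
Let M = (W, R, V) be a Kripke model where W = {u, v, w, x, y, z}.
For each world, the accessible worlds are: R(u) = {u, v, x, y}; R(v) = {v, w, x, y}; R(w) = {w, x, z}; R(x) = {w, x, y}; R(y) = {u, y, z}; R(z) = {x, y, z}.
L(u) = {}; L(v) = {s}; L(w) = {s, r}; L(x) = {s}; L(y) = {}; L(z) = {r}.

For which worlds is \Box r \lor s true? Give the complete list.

v, w, x

Let φ = \Box r \lor s. Evaluate φ at each world:
  u (successors {u, v, x, y}): φ is false.
  v (successors {v, w, x, y}): φ is true.
  w (successors {w, x, z}): φ is true.
  x (successors {w, x, y}): φ is true.
  y (successors {u, y, z}): φ is false.
  z (successors {x, y, z}): φ is false.
For instance, at x:
  At x: \Box r is false, s is true, so \Box r \lor s is true.
    At x: \Box r requires r at every successor {w, x, y}.
      r fails at x, so \Box r is false at x.
Satisfying worlds: {v, w, x}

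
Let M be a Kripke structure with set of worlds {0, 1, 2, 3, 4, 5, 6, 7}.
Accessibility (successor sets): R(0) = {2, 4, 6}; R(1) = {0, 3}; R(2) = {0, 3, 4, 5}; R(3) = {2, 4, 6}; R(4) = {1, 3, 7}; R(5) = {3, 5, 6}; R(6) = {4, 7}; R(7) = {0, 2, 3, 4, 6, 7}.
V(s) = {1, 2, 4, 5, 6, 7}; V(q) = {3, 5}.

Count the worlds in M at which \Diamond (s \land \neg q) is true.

Recall that \Diamond ψ holds at a world iff ψ holds at some accessible world.
Let φ = \Diamond (s \land \neg q). Evaluate φ at each world:
  0 (successors {2, 4, 6}): φ is true.
  1 (successors {0, 3}): φ is false.
  2 (successors {0, 3, 4, 5}): φ is true.
  3 (successors {2, 4, 6}): φ is true.
  4 (successors {1, 3, 7}): φ is true.
  5 (successors {3, 5, 6}): φ is true.
  6 (successors {4, 7}): φ is true.
  7 (successors {0, 2, 3, 4, 6, 7}): φ is true.
For instance, at 3:
  At 3: \Diamond (s \land \neg q) requires s \land \neg q at some successor in {2, 4, 6}.
    s \land \neg q holds at 2, so \Diamond (s \land \neg q) is true at 3.
Satisfying worlds: {0, 2, 3, 4, 5, 6, 7}

7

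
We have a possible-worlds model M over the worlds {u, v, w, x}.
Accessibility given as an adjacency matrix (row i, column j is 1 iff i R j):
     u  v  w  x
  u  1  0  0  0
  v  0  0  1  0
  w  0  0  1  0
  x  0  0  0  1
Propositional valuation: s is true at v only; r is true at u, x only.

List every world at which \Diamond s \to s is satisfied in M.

Let φ = \Diamond s \to s. Evaluate φ at each world:
  u (successors {u}): φ is true.
  v (successors {w}): φ is true.
  w (successors {w}): φ is true.
  x (successors {x}): φ is true.
For instance, at u:
  At u: \Diamond s is false, s is false, so \Diamond s \to s is true.
    At u: \Diamond s requires s at some successor in {u}.
      At u: s is false.
    So \Diamond s is false at u.
Satisfying worlds: {u, v, w, x}

u, v, w, x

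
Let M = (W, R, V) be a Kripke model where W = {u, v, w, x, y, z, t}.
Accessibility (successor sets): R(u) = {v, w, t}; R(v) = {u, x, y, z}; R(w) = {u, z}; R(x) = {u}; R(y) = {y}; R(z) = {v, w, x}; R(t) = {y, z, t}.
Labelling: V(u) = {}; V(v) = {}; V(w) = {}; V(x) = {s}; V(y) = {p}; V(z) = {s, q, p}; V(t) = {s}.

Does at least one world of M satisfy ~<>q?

Let φ = ~<>q. Evaluate φ at each world:
  u (successors {v, w, t}): φ is true.
  v (successors {u, x, y, z}): φ is false.
  w (successors {u, z}): φ is false.
  x (successors {u}): φ is true.
  y (successors {y}): φ is true.
  z (successors {v, w, x}): φ is true.
  t (successors {y, z, t}): φ is false.
Detail at u (witness):
  At u: <>q is false, so ~<>q is true.
    At u: <>q requires q at some successor in {v, w, t}.
      At v: q is false.
      At w: q is false.
      At t: q is false.
    So <>q is false at u.

Yes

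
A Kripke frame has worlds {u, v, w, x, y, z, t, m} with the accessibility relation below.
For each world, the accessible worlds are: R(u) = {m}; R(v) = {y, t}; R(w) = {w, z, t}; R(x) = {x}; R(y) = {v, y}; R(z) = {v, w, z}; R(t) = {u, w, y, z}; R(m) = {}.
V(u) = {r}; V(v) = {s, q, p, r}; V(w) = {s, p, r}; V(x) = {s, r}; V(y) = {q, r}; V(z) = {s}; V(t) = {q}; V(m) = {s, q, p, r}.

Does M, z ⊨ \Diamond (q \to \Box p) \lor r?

Yes

At z: \Diamond (q \to \Box p) is true, r is false, so \Diamond (q \to \Box p) \lor r is true.
  At z: \Diamond (q \to \Box p) requires q \to \Box p at some successor in {v, w, z}.
    q \to \Box p holds at w, so \Diamond (q \to \Box p) is true at z.
      At w: q is false, \Box p is false, so q \to \Box p is true.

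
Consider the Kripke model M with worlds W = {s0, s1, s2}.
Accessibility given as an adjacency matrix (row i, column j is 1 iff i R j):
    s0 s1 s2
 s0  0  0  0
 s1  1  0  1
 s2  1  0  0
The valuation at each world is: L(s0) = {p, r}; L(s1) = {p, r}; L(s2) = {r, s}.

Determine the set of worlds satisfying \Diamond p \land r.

Let φ = \Diamond p \land r. Evaluate φ at each world:
  s0 (successors ∅): φ is false.
  s1 (successors {s0, s2}): φ is true.
  s2 (successors {s0}): φ is true.
For instance, at s2:
  At s2: \Diamond p is true, r is true, so \Diamond p \land r is true.
    At s2: \Diamond p requires p at some successor in {s0}.
      p holds at s0, so \Diamond p is true at s2.
Satisfying worlds: {s1, s2}

s1, s2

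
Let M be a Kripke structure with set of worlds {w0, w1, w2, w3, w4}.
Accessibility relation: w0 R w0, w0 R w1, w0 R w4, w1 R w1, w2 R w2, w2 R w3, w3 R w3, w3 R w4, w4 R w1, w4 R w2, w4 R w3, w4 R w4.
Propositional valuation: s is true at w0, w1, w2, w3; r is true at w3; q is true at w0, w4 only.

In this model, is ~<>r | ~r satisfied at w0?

Yes

At w0: ~<>r is true, ~r is true, so ~<>r | ~r is true.
  At w0: <>r is false, so ~<>r is true.
    At w0: <>r requires r at some successor in {w0, w1, w4}.
      At w0: r is false.
      At w1: r is false.
      At w4: r is false.
    So <>r is false at w0.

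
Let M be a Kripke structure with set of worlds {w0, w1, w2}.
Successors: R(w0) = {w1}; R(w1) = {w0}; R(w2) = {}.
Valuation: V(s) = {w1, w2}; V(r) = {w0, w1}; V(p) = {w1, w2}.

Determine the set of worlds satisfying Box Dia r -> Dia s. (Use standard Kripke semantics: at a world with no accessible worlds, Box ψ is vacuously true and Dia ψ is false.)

w0

Let φ = Box Dia r -> Dia s. Evaluate φ at each world:
  w0 (successors {w1}): φ is true.
  w1 (successors {w0}): φ is false.
  w2 (successors ∅): φ is false.
For instance, at w0:
  At w0: Box Dia r is true, Dia s is true, so Box Dia r -> Dia s is true.
    At w0: Box Dia r requires Dia r at every successor {w1}.
      At w1: Dia r is true.
    So Box Dia r is true at w0.
    At w0: Dia s requires s at some successor in {w1}.
      s holds at w1, so Dia s is true at w0.
Satisfying worlds: {w0}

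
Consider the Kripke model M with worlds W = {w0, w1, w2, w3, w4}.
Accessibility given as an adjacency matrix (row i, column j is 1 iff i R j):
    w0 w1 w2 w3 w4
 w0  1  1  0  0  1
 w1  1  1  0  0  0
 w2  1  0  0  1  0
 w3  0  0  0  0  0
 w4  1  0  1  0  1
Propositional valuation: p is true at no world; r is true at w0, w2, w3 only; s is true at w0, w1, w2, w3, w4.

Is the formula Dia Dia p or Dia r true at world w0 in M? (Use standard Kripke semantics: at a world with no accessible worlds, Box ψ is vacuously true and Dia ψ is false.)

At w0: Dia Dia p is false, Dia r is true, so Dia Dia p or Dia r is true.
  At w0: Dia Dia p requires Dia p at some successor in {w0, w1, w4}.
    At w0: Dia p is false.
    At w1: Dia p is false.
    At w4: Dia p is false.
  So Dia Dia p is false at w0.
  At w0: Dia r requires r at some successor in {w0, w1, w4}.
    r holds at w0, so Dia r is true at w0.

Yes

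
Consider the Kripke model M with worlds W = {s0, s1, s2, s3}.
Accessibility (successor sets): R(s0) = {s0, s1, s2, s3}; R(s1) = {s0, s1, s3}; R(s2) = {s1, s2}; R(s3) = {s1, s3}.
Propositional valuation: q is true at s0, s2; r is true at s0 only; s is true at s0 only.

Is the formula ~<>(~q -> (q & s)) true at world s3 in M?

Yes

Recall that <>ψ holds at a world iff ψ holds at some accessible world.
At s3: <>(~q -> (q & s)) is false, so ~<>(~q -> (q & s)) is true.
  At s3: <>(~q -> (q & s)) requires ~q -> (q & s) at some successor in {s1, s3}.
    At s1: ~q -> (q & s) is false.
    At s3: ~q -> (q & s) is false.
  So <>(~q -> (q & s)) is false at s3.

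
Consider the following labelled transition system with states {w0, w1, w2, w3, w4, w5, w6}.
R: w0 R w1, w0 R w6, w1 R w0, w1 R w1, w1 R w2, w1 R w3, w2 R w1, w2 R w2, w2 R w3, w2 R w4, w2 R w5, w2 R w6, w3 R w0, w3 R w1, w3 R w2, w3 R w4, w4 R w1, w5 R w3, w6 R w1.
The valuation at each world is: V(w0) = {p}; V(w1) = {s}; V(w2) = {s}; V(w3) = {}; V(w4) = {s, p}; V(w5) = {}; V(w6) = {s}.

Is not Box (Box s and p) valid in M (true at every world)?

Recall that Box ψ holds at a world iff ψ holds at every accessible world, and Dia ψ holds iff ψ holds at some accessible world.
Let φ = not Box (Box s and p). Evaluate φ at each world:
  w0 (successors {w1, w6}): φ is true.
  w1 (successors {w0, w1, w2, w3}): φ is true.
  w2 (successors {w1, w2, w3, w4, w5, w6}): φ is true.
  w3 (successors {w0, w1, w2, w4}): φ is true.
  w4 (successors {w1}): φ is true.
  w5 (successors {w3}): φ is true.
  w6 (successors {w1}): φ is true.
For instance, at w5:
  At w5: Box (Box s and p) is false, so not Box (Box s and p) is true.
    At w5: Box (Box s and p) requires Box s and p at every successor {w3}.
      Box s and p fails at w3, so Box (Box s and p) is false at w5.

Yes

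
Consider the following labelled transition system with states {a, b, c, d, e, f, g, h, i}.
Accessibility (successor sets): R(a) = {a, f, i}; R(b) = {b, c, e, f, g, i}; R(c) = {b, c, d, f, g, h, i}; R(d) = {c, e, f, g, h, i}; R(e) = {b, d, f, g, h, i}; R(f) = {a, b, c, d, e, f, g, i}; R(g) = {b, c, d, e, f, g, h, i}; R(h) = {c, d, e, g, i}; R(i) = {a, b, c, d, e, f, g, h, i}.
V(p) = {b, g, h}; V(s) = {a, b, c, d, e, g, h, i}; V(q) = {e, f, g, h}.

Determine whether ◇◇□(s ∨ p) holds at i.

Recall that □ψ holds at a world iff ψ holds at every accessible world, and ◇ψ holds iff ψ holds at some accessible world.
At i: ◇◇□(s ∨ p) requires ◇□(s ∨ p) at some successor in {a, b, c, d, e, f, g, h, i}.
  ◇□(s ∨ p) holds at c, so ◇◇□(s ∨ p) is true at i.
    At c: ◇□(s ∨ p) requires □(s ∨ p) at some successor in {b, c, d, f, g, h, i}.
      □(s ∨ p) holds at h, so ◇□(s ∨ p) is true at c.

Yes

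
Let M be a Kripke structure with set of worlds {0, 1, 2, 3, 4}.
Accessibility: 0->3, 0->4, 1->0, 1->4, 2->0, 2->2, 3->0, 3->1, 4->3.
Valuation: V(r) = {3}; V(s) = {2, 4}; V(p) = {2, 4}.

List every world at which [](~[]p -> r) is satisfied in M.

4

Let φ = [](~[]p -> r). Evaluate φ at each world:
  0 (successors {3, 4}): φ is false.
  1 (successors {0, 4}): φ is false.
  2 (successors {0, 2}): φ is false.
  3 (successors {0, 1}): φ is false.
  4 (successors {3}): φ is true.
For instance, at 4:
  At 4: [](~[]p -> r) requires ~[]p -> r at every successor {3}.
      At 3: ~[]p is true, r is true, so ~[]p -> r is true.
  So [](~[]p -> r) is true at 4.
Satisfying worlds: {4}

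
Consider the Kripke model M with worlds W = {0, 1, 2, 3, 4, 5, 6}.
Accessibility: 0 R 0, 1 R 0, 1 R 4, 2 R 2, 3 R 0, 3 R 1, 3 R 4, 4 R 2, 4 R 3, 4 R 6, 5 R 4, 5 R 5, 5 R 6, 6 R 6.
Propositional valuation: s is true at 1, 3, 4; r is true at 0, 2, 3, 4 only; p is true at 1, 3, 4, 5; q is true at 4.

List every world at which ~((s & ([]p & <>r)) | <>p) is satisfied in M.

Let φ = ~((s & ([]p & <>r)) | <>p). Evaluate φ at each world:
  0 (successors {0}): φ is true.
  1 (successors {0, 4}): φ is false.
  2 (successors {2}): φ is true.
  3 (successors {0, 1, 4}): φ is false.
  4 (successors {2, 3, 6}): φ is false.
  5 (successors {4, 5, 6}): φ is false.
  6 (successors {6}): φ is true.
For instance, at 5:
  At 5: (s & ([]p & <>r)) | <>p is true, so ~((s & ([]p & <>r)) | <>p) is false.
    At 5: s & ([]p & <>r) is false, <>p is true, so (s & ([]p & <>r)) | <>p is true.
      At 5: s is false, []p & <>r is false, so s & ([]p & <>r) is false.
      At 5: <>p requires p at some successor in {4, 5, 6}.
        p holds at 4, so <>p is true at 5.
Satisfying worlds: {0, 2, 6}

0, 2, 6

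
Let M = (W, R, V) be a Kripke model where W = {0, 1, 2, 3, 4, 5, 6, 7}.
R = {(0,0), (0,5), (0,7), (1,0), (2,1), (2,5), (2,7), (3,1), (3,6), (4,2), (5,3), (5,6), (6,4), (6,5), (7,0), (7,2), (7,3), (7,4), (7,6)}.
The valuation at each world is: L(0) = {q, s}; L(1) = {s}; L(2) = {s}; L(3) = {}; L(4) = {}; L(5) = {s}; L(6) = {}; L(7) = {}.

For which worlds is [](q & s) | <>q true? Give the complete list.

Recall that []ψ holds at a world iff ψ holds at every accessible world, and <>ψ holds iff ψ holds at some accessible world.
Let φ = [](q & s) | <>q. Evaluate φ at each world:
  0 (successors {0, 5, 7}): φ is true.
  1 (successors {0}): φ is true.
  2 (successors {1, 5, 7}): φ is false.
  3 (successors {1, 6}): φ is false.
  4 (successors {2}): φ is false.
  5 (successors {3, 6}): φ is false.
  6 (successors {4, 5}): φ is false.
  7 (successors {0, 2, 3, 4, 6}): φ is true.
For instance, at 1:
  At 1: [](q & s) is true, <>q is true, so [](q & s) | <>q is true.
    At 1: [](q & s) requires q & s at every successor {0}.
      At 0: q & s is true.
    So [](q & s) is true at 1.
    At 1: <>q requires q at some successor in {0}.
      q holds at 0, so <>q is true at 1.
Satisfying worlds: {0, 1, 7}

0, 1, 7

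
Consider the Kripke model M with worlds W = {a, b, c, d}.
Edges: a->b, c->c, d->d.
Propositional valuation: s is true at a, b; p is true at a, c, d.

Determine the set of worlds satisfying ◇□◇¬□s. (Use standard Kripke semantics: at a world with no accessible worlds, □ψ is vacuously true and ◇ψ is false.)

a, c, d

Recall that □ψ holds at a world iff ψ holds at every accessible world, and ◇ψ holds iff ψ holds at some accessible world.
Let φ = ◇□◇¬□s. Evaluate φ at each world:
  a (successors {b}): φ is true.
  b (successors ∅): φ is false.
  c (successors {c}): φ is true.
  d (successors {d}): φ is true.
For instance, at d:
  At d: ◇□◇¬□s requires □◇¬□s at some successor in {d}.
    □◇¬□s holds at d, so ◇□◇¬□s is true at d.
      At d: □◇¬□s requires ◇¬□s at every successor {d}.
        At d: ◇¬□s is true.
      So □◇¬□s is true at d.
Satisfying worlds: {a, c, d}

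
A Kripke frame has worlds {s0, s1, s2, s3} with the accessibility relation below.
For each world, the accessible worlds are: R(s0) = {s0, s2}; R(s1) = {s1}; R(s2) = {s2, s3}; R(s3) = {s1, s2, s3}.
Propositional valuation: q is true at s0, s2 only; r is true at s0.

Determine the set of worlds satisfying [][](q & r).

Recall that []ψ holds at a world iff ψ holds at every accessible world, and <>ψ holds iff ψ holds at some accessible world.
Let φ = [][](q & r). Evaluate φ at each world:
  s0 (successors {s0, s2}): φ is false.
  s1 (successors {s1}): φ is false.
  s2 (successors {s2, s3}): φ is false.
  s3 (successors {s1, s2, s3}): φ is false.
For instance, at s3:
  At s3: [][](q & r) requires [](q & r) at every successor {s1, s2, s3}.
    [](q & r) fails at s1, so [][](q & r) is false at s3.
      At s1: [](q & r) requires q & r at every successor {s1}.
        q & r fails at s1, so [](q & r) is false at s1.
Satisfying worlds: none.

none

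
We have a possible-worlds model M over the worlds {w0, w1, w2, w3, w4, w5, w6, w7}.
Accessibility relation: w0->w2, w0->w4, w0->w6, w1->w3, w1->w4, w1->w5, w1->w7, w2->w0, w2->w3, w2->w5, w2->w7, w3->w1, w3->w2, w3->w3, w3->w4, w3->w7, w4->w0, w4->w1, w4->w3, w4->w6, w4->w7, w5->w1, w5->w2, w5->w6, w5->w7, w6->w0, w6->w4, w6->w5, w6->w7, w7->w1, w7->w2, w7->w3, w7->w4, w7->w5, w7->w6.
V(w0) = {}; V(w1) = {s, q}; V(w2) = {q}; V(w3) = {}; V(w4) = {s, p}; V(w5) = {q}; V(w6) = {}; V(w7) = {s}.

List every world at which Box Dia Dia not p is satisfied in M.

w0, w1, w2, w3, w4, w5, w6, w7

Recall that Box ψ holds at a world iff ψ holds at every accessible world, and Dia ψ holds iff ψ holds at some accessible world.
Let φ = Box Dia Dia not p. Evaluate φ at each world:
  w0 (successors {w2, w4, w6}): φ is true.
  w1 (successors {w3, w4, w5, w7}): φ is true.
  w2 (successors {w0, w3, w5, w7}): φ is true.
  w3 (successors {w1, w2, w3, w4, w7}): φ is true.
  w4 (successors {w0, w1, w3, w6, w7}): φ is true.
  w5 (successors {w1, w2, w6, w7}): φ is true.
  w6 (successors {w0, w4, w5, w7}): φ is true.
  w7 (successors {w1, w2, w3, w4, w5, w6}): φ is true.
For instance, at w3:
  At w3: Box Dia Dia not p requires Dia Dia not p at every successor {w1, w2, w3, w4, w7}.
    At w1: Dia Dia not p is true.
    At w2: Dia Dia not p is true.
    At w3: Dia Dia not p is true.
    At w4: Dia Dia not p is true.
    At w7: Dia Dia not p is true.
  So Box Dia Dia not p is true at w3.
Satisfying worlds: {w0, w1, w2, w3, w4, w5, w6, w7}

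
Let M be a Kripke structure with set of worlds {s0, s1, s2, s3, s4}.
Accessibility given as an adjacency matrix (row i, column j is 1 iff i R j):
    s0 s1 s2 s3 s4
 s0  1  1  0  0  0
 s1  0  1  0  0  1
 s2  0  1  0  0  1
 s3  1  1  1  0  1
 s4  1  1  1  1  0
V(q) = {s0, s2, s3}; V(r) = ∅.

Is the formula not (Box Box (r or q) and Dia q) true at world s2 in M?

Yes

Recall that Box ψ holds at a world iff ψ holds at every accessible world, and Dia ψ holds iff ψ holds at some accessible world.
At s2: Box Box (r or q) and Dia q is false, so not (Box Box (r or q) and Dia q) is true.
  At s2: Box Box (r or q) is false, Dia q is false, so Box Box (r or q) and Dia q is false.
    At s2: Box Box (r or q) requires Box (r or q) at every successor {s1, s4}.
      Box (r or q) fails at s1, so Box Box (r or q) is false at s2.
    At s2: Dia q requires q at some successor in {s1, s4}.
      At s1: q is false.
      At s4: q is false.
    So Dia q is false at s2.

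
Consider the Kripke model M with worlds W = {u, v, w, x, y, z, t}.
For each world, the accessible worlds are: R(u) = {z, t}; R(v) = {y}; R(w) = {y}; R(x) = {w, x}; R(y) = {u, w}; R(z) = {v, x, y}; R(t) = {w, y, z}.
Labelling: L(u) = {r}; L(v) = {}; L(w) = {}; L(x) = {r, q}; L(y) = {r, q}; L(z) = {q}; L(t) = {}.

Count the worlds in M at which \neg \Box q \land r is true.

3

Let φ = \neg \Box q \land r. Evaluate φ at each world:
  u (successors {z, t}): φ is true.
  v (successors {y}): φ is false.
  w (successors {y}): φ is false.
  x (successors {w, x}): φ is true.
  y (successors {u, w}): φ is true.
  z (successors {v, x, y}): φ is false.
  t (successors {w, y, z}): φ is false.
For instance, at w:
  At w: \neg \Box q is false, r is false, so \neg \Box q \land r is false.
    At w: \Box q is true, so \neg \Box q is false.
      At w: \Box q requires q at every successor {y}.
        At y: q is true.
      So \Box q is true at w.
Satisfying worlds: {u, x, y}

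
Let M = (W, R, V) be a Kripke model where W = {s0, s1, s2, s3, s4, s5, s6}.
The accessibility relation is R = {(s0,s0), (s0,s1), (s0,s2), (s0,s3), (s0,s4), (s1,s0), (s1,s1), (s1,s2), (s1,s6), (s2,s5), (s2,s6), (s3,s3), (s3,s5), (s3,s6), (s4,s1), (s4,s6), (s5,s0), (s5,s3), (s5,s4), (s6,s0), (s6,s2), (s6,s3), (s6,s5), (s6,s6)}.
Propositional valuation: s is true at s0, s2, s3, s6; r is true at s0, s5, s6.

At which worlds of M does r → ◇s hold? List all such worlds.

Let φ = r → ◇s. Evaluate φ at each world:
  s0 (successors {s0, s1, s2, s3, s4}): φ is true.
  s1 (successors {s0, s1, s2, s6}): φ is true.
  s2 (successors {s5, s6}): φ is true.
  s3 (successors {s3, s5, s6}): φ is true.
  s4 (successors {s1, s6}): φ is true.
  s5 (successors {s0, s3, s4}): φ is true.
  s6 (successors {s0, s2, s3, s5, s6}): φ is true.
For instance, at s4:
  At s4: r is false, ◇s is true, so r → ◇s is true.
    At s4: ◇s requires s at some successor in {s1, s6}.
      s holds at s6, so ◇s is true at s4.
Satisfying worlds: {s0, s1, s2, s3, s4, s5, s6}

s0, s1, s2, s3, s4, s5, s6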